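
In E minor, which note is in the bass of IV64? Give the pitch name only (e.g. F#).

E

IV in E minor has root A; the chord is A-C#-E.
The figure 64 means second inversion — the fifth is in the bass.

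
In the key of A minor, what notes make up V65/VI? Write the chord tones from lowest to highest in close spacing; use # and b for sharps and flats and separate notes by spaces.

E G Bb C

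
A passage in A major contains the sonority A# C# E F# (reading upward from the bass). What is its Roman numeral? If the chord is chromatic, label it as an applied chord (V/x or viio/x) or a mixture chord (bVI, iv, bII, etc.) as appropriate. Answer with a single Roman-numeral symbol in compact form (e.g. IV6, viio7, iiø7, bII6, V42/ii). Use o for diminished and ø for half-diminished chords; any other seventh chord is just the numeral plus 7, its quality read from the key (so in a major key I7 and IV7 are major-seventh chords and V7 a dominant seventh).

V65/ii

Stacked in thirds the chord is F#-A#-C#-E: a dominant seventh chord on F#.
F# is not a diatonic chord root with this quality in A major, but it lies a perfect fifth above B (ii), so the chord functions as an applied dominant of ii.
With A# in the bass the chord is in first inversion, so the figured bass is 65.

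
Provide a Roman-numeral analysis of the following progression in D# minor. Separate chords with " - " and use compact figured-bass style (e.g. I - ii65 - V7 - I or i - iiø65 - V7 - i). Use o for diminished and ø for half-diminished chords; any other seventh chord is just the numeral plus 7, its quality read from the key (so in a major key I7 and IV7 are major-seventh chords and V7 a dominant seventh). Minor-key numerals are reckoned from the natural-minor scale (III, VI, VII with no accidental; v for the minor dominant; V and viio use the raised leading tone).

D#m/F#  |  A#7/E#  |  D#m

D#m/F# has root D#, degree 1 in D# minor, so i6.
A#7/E#: dominant seventh chord on A# = scale degree 5 → V43.
D#m: root D# is the tonic; minor triad there is i.

i6 - V43 - i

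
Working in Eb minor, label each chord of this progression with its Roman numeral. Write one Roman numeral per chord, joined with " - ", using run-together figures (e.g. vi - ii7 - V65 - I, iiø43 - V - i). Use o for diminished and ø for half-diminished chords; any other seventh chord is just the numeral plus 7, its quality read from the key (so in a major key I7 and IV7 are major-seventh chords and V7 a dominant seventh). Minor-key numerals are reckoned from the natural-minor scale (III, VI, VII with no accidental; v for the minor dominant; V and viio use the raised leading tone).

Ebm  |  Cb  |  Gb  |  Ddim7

i - VI - III - viio7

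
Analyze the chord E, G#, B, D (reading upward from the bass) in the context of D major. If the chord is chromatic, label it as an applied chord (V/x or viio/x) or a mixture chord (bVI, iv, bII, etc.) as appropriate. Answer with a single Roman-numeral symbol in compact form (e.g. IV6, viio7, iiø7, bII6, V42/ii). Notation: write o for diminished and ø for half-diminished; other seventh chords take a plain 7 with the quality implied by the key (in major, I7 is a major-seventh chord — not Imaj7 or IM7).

V7/V

The pitches E-G#-B-D form a dominant seventh chord rooted on E.
E is not a diatonic chord root with this quality in D major, but it lies a perfect fifth above A (V), so the chord functions as an applied dominant of V.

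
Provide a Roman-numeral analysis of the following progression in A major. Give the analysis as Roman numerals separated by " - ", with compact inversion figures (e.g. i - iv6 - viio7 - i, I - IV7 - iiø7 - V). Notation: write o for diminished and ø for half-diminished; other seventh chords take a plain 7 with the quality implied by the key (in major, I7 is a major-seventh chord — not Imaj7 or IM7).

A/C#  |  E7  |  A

I6 - V7 - I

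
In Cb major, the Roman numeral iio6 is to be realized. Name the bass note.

iio in Cb major has root Db; the chord is Db-Fb-Abb.
The figure 6 means first inversion — the third is in the bass.

Fb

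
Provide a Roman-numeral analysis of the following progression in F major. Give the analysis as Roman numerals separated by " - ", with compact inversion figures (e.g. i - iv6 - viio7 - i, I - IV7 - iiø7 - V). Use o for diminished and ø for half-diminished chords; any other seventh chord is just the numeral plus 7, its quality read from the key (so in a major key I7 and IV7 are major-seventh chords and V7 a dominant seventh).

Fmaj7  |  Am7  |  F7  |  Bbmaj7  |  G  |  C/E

Fmaj7: root F is the tonic; major seventh chord there is I7.
Am7: minor seventh chord on A = scale degree 3 → iii7.
F7 is the secondary dominant of IV (dominant seventh chord on F): V7/IV.
Bbmaj7 has root Bb, degree 4 in F major, so IV7.
G is the secondary dominant of V (major triad on G): V/V.
C/E: major triad on C = scale degree 5 → V6.

I7 - iii7 - V7/IV - IV7 - V/V - V6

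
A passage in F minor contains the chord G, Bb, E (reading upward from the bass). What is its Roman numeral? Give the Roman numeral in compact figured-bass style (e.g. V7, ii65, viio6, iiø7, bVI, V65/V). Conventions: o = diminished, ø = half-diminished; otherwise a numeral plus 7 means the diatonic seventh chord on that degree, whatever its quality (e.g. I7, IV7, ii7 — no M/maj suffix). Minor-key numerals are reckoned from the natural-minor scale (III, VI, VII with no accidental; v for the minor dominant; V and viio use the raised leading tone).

viio6

Stacked in thirds the chord is E-G-Bb: a diminished triad on E.
E is scale degree 7 in F minor, and a diminished triad on that degree is written viio.
With G in the bass the chord is in first inversion, so the figured bass is 6.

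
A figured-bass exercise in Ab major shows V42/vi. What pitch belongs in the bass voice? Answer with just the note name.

The applied chord V42/vi is rooted on C: C-E-G-Bb.
The figure 42 means third inversion — the seventh is in the bass.

Bb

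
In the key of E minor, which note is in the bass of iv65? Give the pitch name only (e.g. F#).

iv in E minor has root A; the chord is A-C-E-G.
The figure 65 means first inversion — the third is in the bass.

C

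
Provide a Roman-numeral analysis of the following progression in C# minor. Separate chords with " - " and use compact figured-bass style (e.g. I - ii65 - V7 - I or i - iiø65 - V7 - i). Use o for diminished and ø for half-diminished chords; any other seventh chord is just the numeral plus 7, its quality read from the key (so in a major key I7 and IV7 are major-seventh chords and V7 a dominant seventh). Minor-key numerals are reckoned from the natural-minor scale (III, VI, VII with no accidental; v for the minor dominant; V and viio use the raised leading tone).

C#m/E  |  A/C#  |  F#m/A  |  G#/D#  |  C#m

C#m/E has root C#, degree 1 in C# minor, so i6.
A/C#: root A is the submediant; major triad there is VI6.
F#m/A: minor triad on F# = scale degree 4 → iv6.
G#/D#: root G# is the dominant; major triad there is V64.
C#m has root C#, degree 1 in C# minor, so i.

i6 - VI6 - iv6 - V64 - i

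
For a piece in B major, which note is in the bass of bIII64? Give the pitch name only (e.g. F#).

bIII in B major has root D; the chord is D-F#-A.
The figure 64 means second inversion — the fifth is in the bass.

A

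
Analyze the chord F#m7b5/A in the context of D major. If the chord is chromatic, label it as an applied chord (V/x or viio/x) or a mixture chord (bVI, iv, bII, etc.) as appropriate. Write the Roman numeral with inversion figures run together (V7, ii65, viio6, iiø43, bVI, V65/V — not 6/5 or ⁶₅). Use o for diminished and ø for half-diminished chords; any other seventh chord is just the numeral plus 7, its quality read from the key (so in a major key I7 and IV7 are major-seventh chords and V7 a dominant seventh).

Stacked in thirds the chord is F#-A-C-E: a half-diminished seventh chord on F#.
F# sits a half step below G (IV in D major); a diminished chord there is the applied leading-tone chord of IV.
With A in the bass the chord is in first inversion, so the figured bass is 65.

viiø65/IV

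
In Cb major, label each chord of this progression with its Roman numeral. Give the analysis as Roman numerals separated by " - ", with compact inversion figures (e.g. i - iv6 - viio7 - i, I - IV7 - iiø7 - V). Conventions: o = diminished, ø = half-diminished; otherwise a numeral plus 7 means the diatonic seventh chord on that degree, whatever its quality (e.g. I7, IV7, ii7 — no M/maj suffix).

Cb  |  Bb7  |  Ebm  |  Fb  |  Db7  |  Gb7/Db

I - V7/iii - iii - IV - V7/V - V43

Cb: major triad on Cb = scale degree 1 → I.
Bb7: a dominant seventh chord on Bb, the applied dominant of iii → V7/iii.
Ebm: minor triad on Eb = scale degree 3 → iii.
Fb: major triad on Fb = scale degree 4 → IV.
Db7: a dominant seventh chord on Db, the applied dominant of V → V7/V.
Gb7/Db: dominant seventh chord on Gb = scale degree 5 → V43.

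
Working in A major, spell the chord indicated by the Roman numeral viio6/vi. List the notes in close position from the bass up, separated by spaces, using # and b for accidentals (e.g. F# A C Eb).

G# B E#

The slash marks an applied leading-tone chord: viio of vi. In A major, vi is F#, so the leading tone to it is E#, a half step below.
Building a diminished triad on E# gives E#-G#-B.
With the 6 figure the chord is in first inversion; from the bass G# upward in close position it reads G#-B-E#.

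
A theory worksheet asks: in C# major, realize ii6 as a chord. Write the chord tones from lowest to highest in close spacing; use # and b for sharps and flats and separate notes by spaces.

In C# major, the second degree is D#, and the diatonic chord built there is a minor triad.
That chord is spelled D#-F#-A#.
The figured bass 6 indicates first inversion, placing the third (F#) in the bass: F#-A#-D#.

F# A# D#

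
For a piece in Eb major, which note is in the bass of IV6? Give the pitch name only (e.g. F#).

IV in Eb major has root Ab; the chord is Ab-C-Eb.
The figure 6 means first inversion — the third is in the bass.

C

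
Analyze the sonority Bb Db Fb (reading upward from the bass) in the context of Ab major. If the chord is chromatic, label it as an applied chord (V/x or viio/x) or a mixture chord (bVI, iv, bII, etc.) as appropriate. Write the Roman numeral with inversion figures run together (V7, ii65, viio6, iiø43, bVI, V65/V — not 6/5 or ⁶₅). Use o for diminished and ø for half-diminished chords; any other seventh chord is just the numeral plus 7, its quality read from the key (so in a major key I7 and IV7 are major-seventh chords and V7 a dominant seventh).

The pitches Bb-Db-Fb form a diminished triad rooted on Bb.
Bb is the second degree of Ab major. This is the diminished supertonic triad, borrowed from the parallel minor.

iio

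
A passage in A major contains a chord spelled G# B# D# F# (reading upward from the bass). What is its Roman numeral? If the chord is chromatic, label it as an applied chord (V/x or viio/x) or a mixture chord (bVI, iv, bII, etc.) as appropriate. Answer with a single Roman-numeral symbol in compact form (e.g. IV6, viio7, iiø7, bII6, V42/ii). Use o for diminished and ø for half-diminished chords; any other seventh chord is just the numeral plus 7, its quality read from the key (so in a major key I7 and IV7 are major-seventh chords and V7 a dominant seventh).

V7/iii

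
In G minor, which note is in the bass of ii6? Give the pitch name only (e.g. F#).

ii in G minor has root A; the chord is A-C-E.
The figure 6 means first inversion — the third is in the bass.

C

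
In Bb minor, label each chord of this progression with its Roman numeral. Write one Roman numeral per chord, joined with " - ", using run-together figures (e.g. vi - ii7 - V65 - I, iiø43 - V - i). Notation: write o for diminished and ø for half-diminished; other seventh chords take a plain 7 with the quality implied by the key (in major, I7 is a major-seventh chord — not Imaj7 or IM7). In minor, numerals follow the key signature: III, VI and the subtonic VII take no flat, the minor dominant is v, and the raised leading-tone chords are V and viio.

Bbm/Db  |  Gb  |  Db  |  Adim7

i6 - VI - III - viio7

Bbm/Db: root Bb is the tonic; minor triad there is i6.
Gb: major triad on Gb = scale degree 6 → VI.
Db: root Db is the mediant; major triad there is III.
Adim7: root A is the leading tone; fully diminished seventh chord there is viio7.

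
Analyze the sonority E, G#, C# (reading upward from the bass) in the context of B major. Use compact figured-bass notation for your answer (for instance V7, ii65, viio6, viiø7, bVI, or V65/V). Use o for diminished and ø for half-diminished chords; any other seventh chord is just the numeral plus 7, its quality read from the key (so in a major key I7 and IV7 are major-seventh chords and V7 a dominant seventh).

The pitches C#-E-G# form a minor triad rooted on C#.
C# is scale degree 2 in B major, and a minor triad on that degree is written ii.
With E in the bass the chord is in first inversion, so the figured bass is 6.

ii6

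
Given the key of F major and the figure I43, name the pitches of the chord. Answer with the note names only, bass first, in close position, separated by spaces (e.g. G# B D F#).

C E F A

The numeral's case and figure indicate a major seventh chord. In F major its root, scale degree 1, is F.
Stacking thirds from F gives F-A-C-E.
With the 43 figure the chord is in second inversion; from the bass C upward in close position it reads C-E-F-A.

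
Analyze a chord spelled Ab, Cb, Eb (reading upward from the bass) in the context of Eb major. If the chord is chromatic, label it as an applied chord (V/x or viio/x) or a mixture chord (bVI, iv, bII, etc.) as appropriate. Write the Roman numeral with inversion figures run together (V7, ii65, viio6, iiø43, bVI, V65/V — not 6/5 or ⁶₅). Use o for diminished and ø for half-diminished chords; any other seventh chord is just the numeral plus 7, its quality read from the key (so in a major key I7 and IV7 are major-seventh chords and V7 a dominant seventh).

iv

The pitches Ab-Cb-Eb form a minor triad rooted on Ab.
Ab is the fourth degree of Eb major. This is the minor subdominant, borrowed from the parallel minor.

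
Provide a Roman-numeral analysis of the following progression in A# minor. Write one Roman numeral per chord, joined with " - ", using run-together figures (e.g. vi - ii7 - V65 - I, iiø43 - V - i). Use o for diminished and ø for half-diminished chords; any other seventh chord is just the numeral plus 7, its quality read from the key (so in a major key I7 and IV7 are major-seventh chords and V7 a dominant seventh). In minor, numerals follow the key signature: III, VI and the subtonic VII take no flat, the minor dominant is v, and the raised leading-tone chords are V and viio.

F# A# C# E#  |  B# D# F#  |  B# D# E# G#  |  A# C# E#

F#-A#-C#-E#: root F# is the submediant; major seventh chord there is VI7.
B#-D#-F#: root B# is the supertonic; diminished triad there is iio.
B#-D#-E#-G#: root E# is the dominant; minor seventh chord there is v43.
A#-C#-E#: root A# is the tonic; minor triad there is i.

VI7 - iio - v43 - i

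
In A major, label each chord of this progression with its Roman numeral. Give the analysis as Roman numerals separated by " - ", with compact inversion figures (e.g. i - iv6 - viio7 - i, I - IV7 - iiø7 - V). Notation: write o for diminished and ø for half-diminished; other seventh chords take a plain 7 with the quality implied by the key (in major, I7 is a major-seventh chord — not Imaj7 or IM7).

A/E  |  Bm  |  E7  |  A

I64 - ii - V7 - I

A/E: major triad on A = scale degree 1 → I64.
Bm: minor triad on B = scale degree 2 → ii.
E7: dominant seventh chord on E = scale degree 5 → V7.
A: major triad on A = scale degree 1 → I.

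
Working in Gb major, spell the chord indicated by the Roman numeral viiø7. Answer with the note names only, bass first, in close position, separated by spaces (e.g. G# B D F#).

In Gb major, the leading tone is F, and the diatonic chord built there is a half-diminished seventh chord.
Stacking thirds from F gives F-Ab-Cb-Eb.

F Ab Cb Eb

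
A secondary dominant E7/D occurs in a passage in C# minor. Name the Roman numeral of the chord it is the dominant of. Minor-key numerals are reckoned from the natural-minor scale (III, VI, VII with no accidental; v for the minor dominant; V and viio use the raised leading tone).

VI

The chord is a dominant seventh chord on E.
A dominant resolves down a perfect fifth: E → A. In C# minor, A is scale degree 6, i.e. VI.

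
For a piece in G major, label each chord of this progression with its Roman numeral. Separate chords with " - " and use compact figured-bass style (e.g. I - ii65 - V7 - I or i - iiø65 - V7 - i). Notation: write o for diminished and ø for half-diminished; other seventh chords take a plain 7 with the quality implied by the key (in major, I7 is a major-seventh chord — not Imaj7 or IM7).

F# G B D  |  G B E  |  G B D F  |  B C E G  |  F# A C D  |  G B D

F#-G-B-D: root G is the tonic; major seventh chord there is I42.
G-B-E has root E, degree 6 in G major, so vi6.
G-B-D-F: a dominant seventh chord on G, the applied dominant of IV → V7/IV.
B-C-E-G: root C is the subdominant; major seventh chord there is IV42.
F#-A-C-D: root D is the dominant; dominant seventh chord there is V65.
G-B-D: major triad on G = scale degree 1 → I.

I42 - vi6 - V7/IV - IV42 - V65 - I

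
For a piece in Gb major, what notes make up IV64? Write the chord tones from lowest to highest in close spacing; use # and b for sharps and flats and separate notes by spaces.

The numeral's case and figure indicate a major triad. In Gb major its root, scale degree 4, is Cb.
Stacking thirds from Cb gives Cb-Eb-Gb.
The figured bass 64 indicates second inversion, placing the fifth (Gb) in the bass: Gb-Cb-Eb.

Gb Cb Eb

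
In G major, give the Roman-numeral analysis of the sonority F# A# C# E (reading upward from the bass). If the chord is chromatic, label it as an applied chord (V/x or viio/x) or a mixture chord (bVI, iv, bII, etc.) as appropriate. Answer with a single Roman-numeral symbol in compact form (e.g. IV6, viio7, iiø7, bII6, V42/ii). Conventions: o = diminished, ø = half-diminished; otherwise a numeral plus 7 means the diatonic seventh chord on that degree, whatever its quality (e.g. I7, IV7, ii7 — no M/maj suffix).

V7/iii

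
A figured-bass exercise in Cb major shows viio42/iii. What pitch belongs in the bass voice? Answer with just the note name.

Cb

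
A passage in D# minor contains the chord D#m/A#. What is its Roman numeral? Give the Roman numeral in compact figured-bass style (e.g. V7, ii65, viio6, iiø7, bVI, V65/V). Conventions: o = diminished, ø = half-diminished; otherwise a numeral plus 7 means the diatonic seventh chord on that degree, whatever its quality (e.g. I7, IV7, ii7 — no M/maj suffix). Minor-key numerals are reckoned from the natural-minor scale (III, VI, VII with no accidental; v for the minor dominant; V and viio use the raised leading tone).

i64

Stacked in thirds the chord is D#-F#-A#: a minor triad on D#.
In D# minor, D# is the tonic; the diatonic minor triad there is i.
With A# in the bass the chord is in second inversion, so the figured bass is 64.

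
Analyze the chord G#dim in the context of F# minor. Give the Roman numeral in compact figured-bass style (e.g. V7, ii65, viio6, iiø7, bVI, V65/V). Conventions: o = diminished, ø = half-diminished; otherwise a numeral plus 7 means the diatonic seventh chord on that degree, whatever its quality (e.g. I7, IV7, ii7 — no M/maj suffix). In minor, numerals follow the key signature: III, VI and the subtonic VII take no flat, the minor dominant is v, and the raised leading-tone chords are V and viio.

iio

The pitches G#-B-D form a diminished triad rooted on G#.
G# is scale degree 2 in F# minor, and a diminished triad on that degree is written iio.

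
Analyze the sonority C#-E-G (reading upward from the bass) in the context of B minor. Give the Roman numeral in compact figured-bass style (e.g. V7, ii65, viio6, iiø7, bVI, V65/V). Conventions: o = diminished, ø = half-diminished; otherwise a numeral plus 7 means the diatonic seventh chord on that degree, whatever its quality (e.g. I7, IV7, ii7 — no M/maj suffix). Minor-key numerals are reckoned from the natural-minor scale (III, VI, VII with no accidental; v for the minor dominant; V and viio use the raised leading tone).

iio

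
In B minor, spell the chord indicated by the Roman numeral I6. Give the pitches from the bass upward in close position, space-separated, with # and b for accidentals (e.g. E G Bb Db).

I6 is the major tonic (Picardy third), borrowed from the parallel major. In B minor that root is B.
So the chord is B-D#-F#, a major triad.
With the 6 figure the chord is in first inversion; from the bass D# upward in close position it reads D#-F#-B.

D# F# B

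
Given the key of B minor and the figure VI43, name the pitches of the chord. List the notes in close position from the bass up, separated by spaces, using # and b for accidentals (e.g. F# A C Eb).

In B minor, the submediant is G, and the diatonic chord built there is a major seventh chord.
That chord is spelled G-B-D-F#.
The figured bass 43 indicates second inversion, placing the fifth (D) in the bass: D-F#-G-B.

D F# G B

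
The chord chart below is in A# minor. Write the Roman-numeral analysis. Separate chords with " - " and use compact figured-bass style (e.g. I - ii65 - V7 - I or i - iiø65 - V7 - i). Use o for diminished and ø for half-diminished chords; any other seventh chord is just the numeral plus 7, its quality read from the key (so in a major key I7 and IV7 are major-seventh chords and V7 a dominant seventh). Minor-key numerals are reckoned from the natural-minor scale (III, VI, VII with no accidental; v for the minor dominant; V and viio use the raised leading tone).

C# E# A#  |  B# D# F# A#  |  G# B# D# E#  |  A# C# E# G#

C#-E#-A#: minor triad on A# = scale degree 1 → i6.
B#-D#-F#-A# has root B#, degree 2 in A# minor, so iiø7.
G#-B#-D#-E# has root E#, degree 5 in A# minor, so v65.
A#-C#-E#-G#: root A# is the tonic; minor seventh chord there is i7.

i6 - iiø7 - v65 - i7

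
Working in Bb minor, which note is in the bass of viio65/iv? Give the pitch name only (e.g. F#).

F

The applied chord viio65/iv is rooted on D: D-F-Ab-Cb.
The figure 65 means first inversion — the third is in the bass.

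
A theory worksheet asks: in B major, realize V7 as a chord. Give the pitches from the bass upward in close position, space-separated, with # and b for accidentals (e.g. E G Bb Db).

In B major, the fifth degree is F#, and the diatonic chord built there is a dominant seventh chord.
That chord is spelled F#-A#-C#-E.

F# A# C# E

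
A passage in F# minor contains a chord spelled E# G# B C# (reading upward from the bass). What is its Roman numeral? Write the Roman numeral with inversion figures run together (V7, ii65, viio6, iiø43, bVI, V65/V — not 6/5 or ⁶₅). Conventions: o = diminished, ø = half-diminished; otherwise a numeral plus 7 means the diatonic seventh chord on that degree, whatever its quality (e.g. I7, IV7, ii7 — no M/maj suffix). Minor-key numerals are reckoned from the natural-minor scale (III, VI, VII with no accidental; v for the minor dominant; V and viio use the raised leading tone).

V65

Stacked in thirds the chord is C#-E#-G#-B: a dominant seventh chord on C#.
In F# minor, C# is the dominant; the diatonic dominant seventh chord there is V7.
With E# in the bass the chord is in first inversion, so the figured bass is 65.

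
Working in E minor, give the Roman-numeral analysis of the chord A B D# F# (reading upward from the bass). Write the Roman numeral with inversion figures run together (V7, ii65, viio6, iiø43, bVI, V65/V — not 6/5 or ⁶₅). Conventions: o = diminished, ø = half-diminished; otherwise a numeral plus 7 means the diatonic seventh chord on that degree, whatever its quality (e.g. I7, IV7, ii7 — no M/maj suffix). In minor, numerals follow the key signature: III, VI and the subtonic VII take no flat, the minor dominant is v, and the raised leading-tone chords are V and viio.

V42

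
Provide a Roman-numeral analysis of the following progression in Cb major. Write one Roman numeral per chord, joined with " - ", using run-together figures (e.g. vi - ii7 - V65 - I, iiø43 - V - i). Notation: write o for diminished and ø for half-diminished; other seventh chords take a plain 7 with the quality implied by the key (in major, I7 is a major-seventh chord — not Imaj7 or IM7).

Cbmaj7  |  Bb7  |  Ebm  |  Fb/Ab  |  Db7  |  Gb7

Cbmaj7 has root Cb, degree 1 in Cb major, so I7.
Bb7: chromatic; Bb is V of iii, so V7/iii.
Ebm has root Eb, degree 3 in Cb major, so iii.
Fb/Ab has root Fb, degree 4 in Cb major, so IV6.
Db7: chromatic; Db is V of V, so V7/V.
Gb7: dominant seventh chord on Gb = scale degree 5 → V7.

I7 - V7/iii - iii - IV6 - V7/V - V7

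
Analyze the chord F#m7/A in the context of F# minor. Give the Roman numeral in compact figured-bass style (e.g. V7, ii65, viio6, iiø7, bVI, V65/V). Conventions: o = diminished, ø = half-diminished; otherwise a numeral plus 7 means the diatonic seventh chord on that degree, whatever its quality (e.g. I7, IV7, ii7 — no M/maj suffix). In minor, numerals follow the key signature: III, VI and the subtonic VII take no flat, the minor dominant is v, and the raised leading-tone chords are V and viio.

i65

The pitches F#-A-C#-E form a minor seventh chord rooted on F#.
F# is scale degree 1 in F# minor, and a minor seventh chord on that degree is written i7.
With A in the bass the chord is in first inversion, so the figured bass is 65.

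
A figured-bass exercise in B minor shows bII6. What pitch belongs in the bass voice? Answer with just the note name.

E

bII in B minor has root C; the chord is C-E-G.
The figure 6 means first inversion — the third is in the bass.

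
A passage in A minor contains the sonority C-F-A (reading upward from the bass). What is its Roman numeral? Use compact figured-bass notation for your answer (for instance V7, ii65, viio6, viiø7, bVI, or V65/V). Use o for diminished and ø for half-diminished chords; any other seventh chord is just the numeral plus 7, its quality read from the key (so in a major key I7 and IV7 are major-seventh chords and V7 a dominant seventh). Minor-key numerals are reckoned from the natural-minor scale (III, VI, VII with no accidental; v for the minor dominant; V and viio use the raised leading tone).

The pitches F-A-C form a major triad rooted on F.
F is scale degree 6 in A minor, and a major triad on that degree is written VI.
With C in the bass the chord is in second inversion, so the figured bass is 64.

VI64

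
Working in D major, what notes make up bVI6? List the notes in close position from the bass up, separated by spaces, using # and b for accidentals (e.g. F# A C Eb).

D F Bb

Scale degree 6 in D major is B; lowering it a half step gives Bb. bVI6 is a major triad on the lowered sixth degree, borrowed from the parallel minor.
So the chord is Bb-D-F.
The figured bass 6 indicates first inversion, placing the third (D) in the bass: D-F-Bb.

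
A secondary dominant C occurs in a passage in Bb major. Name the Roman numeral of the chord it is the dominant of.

V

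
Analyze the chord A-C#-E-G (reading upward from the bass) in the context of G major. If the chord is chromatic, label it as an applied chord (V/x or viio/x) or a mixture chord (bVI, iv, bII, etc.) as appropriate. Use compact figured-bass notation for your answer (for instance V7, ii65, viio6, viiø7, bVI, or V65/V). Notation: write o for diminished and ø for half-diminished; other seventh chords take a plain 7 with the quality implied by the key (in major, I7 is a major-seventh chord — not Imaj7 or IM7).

The pitches A-C#-E-G form a dominant seventh chord rooted on A.
A is not a diatonic chord root with this quality in G major, but it lies a perfect fifth above D (V), so the chord functions as an applied dominant of V.

V7/V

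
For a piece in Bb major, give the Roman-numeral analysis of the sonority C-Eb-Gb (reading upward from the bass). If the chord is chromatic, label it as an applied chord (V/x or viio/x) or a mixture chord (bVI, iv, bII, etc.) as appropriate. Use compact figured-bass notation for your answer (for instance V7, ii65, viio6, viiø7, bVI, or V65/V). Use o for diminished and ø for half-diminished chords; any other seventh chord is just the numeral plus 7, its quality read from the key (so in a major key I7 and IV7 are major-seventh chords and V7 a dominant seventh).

iio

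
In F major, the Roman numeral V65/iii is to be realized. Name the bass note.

G#

The applied chord V65/iii is rooted on E: E-G#-B-D.
The figure 65 means first inversion — the third is in the bass.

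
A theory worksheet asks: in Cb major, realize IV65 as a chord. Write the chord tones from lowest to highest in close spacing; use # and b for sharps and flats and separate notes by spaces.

In Cb major, the fourth degree is Fb, and the diatonic chord built there is a major seventh chord.
That chord is spelled Fb-Ab-Cb-Eb.
With the 65 figure the chord is in first inversion; from the bass Ab upward in close position it reads Ab-Cb-Eb-Fb.

Ab Cb Eb Fb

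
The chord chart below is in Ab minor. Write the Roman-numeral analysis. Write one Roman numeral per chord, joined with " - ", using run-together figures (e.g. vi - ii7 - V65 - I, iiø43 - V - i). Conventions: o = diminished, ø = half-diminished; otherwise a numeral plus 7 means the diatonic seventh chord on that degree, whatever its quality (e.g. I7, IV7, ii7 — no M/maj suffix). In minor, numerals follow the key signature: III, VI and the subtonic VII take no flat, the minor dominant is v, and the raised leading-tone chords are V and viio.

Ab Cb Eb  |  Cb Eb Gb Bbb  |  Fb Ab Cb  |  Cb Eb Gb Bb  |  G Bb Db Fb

i - V7/VI - VI - III7 - viio7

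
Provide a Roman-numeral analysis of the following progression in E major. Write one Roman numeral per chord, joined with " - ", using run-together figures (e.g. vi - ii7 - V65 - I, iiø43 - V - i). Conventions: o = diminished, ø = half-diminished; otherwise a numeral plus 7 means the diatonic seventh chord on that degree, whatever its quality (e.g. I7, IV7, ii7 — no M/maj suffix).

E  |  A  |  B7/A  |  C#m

I - IV - V42 - vi

E has root E, degree 1 in E major, so I.
A has root A, degree 4 in E major, so IV.
B7/A: root B is the dominant; dominant seventh chord there is V42.
C#m: root C# is the submediant; minor triad there is vi.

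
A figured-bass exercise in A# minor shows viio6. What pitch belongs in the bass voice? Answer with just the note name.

viio in A# minor has root G##; the chord is G##-B#-D#.
The figure 6 means first inversion — the third is in the bass.

B#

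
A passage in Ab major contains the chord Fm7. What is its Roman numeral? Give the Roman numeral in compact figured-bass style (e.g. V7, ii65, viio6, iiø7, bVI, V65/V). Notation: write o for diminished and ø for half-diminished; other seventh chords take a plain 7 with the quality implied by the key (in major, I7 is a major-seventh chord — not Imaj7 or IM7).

Stacked in thirds the chord is F-Ab-C-Eb: a minor seventh chord on F.
F is scale degree 6 in Ab major, and a minor seventh chord on that degree is written vi7.

vi7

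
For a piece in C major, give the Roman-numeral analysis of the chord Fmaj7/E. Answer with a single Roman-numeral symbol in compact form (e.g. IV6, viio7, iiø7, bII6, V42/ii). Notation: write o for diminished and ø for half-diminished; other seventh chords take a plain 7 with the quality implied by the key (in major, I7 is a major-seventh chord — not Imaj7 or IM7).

IV42

The pitches F-A-C-E form a major seventh chord rooted on F.
In C major, F is the subdominant; the diatonic major seventh chord there is IV7.
With E in the bass the chord is in third inversion, so the figured bass is 42.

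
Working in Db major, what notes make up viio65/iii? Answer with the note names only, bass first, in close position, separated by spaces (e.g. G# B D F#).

G Bb Db E

The slash marks an applied leading-tone chord: viio of iii. In Db major, iii is F, so the leading tone to it is E, a half step below.
Building a fully diminished seventh chord on E gives E-G-Bb-Db.
The figured bass 65 indicates first inversion, placing the third (G) in the bass: G-Bb-Db-E.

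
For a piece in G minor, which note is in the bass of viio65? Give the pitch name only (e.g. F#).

viio in G minor has root F#; the chord is F#-A-C-Eb.
The figure 65 means first inversion — the third is in the bass.

A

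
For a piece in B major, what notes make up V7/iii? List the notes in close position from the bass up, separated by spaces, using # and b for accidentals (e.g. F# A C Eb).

The slash means an applied dominant: we want the dominant of iii. In B major, iii is D# minor, and its dominant is built on A#.
Building a dominant seventh chord on A# gives A#-C##-E#-G#.

A# C## E# G#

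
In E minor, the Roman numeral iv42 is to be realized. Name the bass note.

G

iv in E minor has root A; the chord is A-C-E-G.
The figure 42 means third inversion — the seventh is in the bass.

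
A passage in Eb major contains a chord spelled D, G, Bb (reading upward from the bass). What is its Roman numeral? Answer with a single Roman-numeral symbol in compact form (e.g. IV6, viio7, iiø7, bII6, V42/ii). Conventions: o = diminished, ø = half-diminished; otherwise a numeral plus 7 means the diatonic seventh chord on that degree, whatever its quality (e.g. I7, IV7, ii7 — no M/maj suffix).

Stacked in thirds the chord is G-Bb-D: a minor triad on G.
In Eb major, G is the mediant; the diatonic minor triad there is iii.
With D in the bass the chord is in second inversion, so the figured bass is 64.

iii64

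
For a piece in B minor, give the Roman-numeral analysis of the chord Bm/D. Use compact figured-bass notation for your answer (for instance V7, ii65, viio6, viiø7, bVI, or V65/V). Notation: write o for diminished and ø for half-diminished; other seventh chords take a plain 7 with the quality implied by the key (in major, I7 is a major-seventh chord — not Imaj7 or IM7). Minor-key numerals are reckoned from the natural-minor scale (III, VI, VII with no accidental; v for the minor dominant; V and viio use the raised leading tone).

i6

The pitches B-D-F# form a minor triad rooted on B.
In B minor, B is the tonic; the diatonic minor triad there is i.
With D in the bass the chord is in first inversion, so the figured bass is 6.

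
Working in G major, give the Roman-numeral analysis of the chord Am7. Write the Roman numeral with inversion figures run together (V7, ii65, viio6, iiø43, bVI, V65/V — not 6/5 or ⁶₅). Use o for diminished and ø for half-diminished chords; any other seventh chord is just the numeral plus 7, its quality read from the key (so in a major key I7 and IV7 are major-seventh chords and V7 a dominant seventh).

ii7

The pitches A-C-E-G form a minor seventh chord rooted on A.
A is scale degree 2 in G major, and a minor seventh chord on that degree is written ii7.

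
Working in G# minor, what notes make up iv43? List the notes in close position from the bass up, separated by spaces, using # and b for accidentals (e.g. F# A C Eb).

G# B C# E

The numeral's case and figure indicate a minor seventh chord. In G# minor its root, scale degree 4, is C#.
Stacking thirds from C# gives C#-E-G#-B.
With the 43 figure the chord is in second inversion; from the bass G# upward in close position it reads G#-B-C#-E.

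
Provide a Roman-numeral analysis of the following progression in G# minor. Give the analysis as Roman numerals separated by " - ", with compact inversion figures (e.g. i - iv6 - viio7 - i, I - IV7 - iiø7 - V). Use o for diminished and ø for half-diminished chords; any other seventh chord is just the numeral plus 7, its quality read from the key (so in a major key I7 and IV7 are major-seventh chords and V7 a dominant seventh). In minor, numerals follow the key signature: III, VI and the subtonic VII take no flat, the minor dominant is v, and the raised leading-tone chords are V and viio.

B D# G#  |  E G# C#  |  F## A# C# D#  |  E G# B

B-D#-G#: root G# is the tonic; minor triad there is i6.
E-G#-C#: root C# is the subdominant; minor triad there is iv6.
F##-A#-C#-D# has root D#, degree 5 in G# minor, so V65.
E-G#-B has root E, degree 6 in G# minor, so VI.

i6 - iv6 - V65 - VI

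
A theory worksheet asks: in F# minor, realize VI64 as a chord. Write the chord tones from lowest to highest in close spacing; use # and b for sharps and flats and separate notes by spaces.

The numeral's case and figure indicate a major triad. In F# minor its root, the sixth degree, is D.
Stacking thirds from D gives D-F#-A.
The figured bass 64 indicates second inversion, placing the fifth (A) in the bass: A-D-F#.

A D F#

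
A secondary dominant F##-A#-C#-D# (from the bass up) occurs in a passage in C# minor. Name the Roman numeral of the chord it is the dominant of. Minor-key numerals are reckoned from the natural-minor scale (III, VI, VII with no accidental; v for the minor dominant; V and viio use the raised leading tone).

The chord is a dominant seventh chord on D#.
A dominant resolves down a perfect fifth: D# → G#. In C# minor, G# is scale degree 5, i.e. V.

V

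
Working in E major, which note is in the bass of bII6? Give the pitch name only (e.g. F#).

A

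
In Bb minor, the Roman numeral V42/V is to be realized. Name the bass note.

Bb

The applied chord V42/V is rooted on C: C-E-G-Bb.
The figure 42 means third inversion — the seventh is in the bass.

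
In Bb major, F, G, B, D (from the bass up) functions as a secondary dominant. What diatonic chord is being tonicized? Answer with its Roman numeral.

ii

The chord is a dominant seventh chord on G.
A dominant resolves down a perfect fifth: G → C. In Bb major, C is scale degree 2, i.e. ii.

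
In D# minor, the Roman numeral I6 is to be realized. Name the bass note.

F##

I in D# minor has root D#; the chord is D#-F##-A#.
The figure 6 means first inversion — the third is in the bass.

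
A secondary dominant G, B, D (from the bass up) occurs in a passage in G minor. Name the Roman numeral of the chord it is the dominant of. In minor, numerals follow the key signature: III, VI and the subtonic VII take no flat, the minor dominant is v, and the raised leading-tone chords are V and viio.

iv

The chord is a major triad on G.
A dominant resolves down a perfect fifth: G → C. In G minor, C is scale degree 4, i.e. iv.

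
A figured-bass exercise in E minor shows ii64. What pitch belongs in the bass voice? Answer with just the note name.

ii in E minor has root F#; the chord is F#-A-C#.
The figure 64 means second inversion — the fifth is in the bass.

C#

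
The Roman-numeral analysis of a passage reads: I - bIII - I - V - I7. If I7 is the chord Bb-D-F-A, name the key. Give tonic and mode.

Bb major

The chord Bbmaj7 is a major seventh chord rooted on Bb; its label is I7.
If Bb is scale degree 1 and the mode makes that degree carry a major seventh chord, the tonic is Bb and the mode is major.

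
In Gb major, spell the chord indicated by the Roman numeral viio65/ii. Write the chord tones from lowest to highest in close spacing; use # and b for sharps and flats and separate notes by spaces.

Bb Db Fb G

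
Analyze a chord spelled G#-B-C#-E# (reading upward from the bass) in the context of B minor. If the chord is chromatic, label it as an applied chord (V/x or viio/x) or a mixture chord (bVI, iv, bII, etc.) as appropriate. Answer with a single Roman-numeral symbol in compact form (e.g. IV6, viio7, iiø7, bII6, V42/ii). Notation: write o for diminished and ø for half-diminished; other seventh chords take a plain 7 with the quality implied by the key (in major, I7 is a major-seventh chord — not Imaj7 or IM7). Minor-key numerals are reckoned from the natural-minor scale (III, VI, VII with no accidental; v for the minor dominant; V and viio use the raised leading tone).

V43/V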